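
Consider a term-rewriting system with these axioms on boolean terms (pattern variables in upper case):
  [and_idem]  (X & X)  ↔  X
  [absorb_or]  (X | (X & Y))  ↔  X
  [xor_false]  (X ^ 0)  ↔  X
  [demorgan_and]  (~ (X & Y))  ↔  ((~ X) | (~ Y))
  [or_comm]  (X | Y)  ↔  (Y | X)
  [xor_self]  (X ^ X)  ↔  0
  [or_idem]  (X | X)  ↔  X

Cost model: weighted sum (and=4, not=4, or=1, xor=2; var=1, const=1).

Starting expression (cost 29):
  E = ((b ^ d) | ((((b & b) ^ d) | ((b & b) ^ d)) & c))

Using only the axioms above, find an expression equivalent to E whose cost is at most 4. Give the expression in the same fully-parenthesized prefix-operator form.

(b ^ d)   [cost 4]

1. [or_idem →] (((b & b) ^ d) | ((b & b) ^ d))  →  ((b & b) ^ d);  E = ((b ^ d) | (((b & b) ^ d) & c))
2. [and_idem →] (b & b)  →  b;  E = ((b ^ d) | ((b ^ d) & c))
3. [absorb_or →] ((b ^ d) | ((b ^ d) & c))  →  (b ^ d);  cost 4 ≤ 4, done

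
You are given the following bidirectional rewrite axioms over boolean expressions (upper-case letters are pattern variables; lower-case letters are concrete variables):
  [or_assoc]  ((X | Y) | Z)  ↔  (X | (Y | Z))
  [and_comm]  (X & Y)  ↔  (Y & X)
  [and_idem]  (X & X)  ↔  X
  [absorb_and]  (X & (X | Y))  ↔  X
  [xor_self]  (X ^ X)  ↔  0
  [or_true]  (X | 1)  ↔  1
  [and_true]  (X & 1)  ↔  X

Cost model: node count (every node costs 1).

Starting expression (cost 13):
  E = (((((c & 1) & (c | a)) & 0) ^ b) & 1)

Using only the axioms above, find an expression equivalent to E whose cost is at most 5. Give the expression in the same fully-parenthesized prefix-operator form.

1. [and_true →] (((((c & 1) & (c | a)) & 0) ^ b) & 1)  →  ((((c & 1) & (c | a)) & 0) ^ b)
2. [and_true →] (c & 1)  →  c;  E = (((c & (c | a)) & 0) ^ b)
3. [absorb_and →] (c & (c | a))  →  c;  cost 5 ≤ 5, done

((c & 0) ^ b)   [cost 5]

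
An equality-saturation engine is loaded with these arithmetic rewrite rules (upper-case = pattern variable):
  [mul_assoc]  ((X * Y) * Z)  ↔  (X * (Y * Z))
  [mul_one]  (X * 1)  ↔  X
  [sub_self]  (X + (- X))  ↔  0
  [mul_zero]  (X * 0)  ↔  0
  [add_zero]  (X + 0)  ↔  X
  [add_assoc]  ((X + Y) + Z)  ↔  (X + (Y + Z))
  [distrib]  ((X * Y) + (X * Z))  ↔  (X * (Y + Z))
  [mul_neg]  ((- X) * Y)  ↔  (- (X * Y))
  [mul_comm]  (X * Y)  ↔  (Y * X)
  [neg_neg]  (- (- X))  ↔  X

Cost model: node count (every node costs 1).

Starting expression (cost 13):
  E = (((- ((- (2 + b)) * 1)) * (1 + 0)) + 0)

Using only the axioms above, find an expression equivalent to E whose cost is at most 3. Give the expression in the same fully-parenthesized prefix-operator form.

(1) (((- ((- (2 + b)) * 1)) * (1 + 0)) + 0)  =[add_zero →]=  ((- ((- (2 + b)) * 1)) * (1 + 0))
(2) (1 + 0)  =[add_zero →]=  1    ⊢ ((- ((- (2 + b)) * 1)) * 1)
(3) ((- ((- (2 + b)) * 1)) * 1)  =[mul_one →]=  (- ((- (2 + b)) * 1))
(4) ((- (2 + b)) * 1)  =[mul_neg →]=  (- ((2 + b) * 1))    ⊢ (- (- ((2 + b) * 1)))
(5) (- (- ((2 + b) * 1)))  =[neg_neg →]=  ((2 + b) * 1)
(6) ((2 + b) * 1)  =[mul_one →]=  (2 + b)    ⊢ cost 3, within 3

(2 + b)   [cost 3]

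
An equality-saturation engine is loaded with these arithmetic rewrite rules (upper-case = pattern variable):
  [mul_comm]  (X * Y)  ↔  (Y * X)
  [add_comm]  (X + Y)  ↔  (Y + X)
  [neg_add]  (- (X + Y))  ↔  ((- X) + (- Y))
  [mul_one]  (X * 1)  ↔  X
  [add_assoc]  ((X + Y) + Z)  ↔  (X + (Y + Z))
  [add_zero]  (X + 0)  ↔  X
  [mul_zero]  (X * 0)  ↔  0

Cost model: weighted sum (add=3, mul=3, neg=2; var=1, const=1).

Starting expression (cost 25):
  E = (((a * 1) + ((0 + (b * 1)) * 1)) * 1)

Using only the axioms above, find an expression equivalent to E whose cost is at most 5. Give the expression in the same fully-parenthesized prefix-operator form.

(a + b)   [cost 5]

(1) (b * 1)  =[mul_one →]=  b    ⊢ (((a * 1) + ((0 + b) * 1)) * 1)
(2) ((0 + b) * 1)  =[mul_one →]=  (0 + b)    ⊢ (((a * 1) + (0 + b)) * 1)
(3) (0 + b)  =[add_comm →]=  (b + 0)    ⊢ (((a * 1) + (b + 0)) * 1)
(4) (b + 0)  =[add_zero →]=  b    ⊢ (((a * 1) + b) * 1)
(5) (a * 1)  =[mul_one →]=  a    ⊢ ((a + b) * 1)
(6) ((a + b) * 1)  =[mul_one →]=  (a + b)    ⊢ cost 5, within 5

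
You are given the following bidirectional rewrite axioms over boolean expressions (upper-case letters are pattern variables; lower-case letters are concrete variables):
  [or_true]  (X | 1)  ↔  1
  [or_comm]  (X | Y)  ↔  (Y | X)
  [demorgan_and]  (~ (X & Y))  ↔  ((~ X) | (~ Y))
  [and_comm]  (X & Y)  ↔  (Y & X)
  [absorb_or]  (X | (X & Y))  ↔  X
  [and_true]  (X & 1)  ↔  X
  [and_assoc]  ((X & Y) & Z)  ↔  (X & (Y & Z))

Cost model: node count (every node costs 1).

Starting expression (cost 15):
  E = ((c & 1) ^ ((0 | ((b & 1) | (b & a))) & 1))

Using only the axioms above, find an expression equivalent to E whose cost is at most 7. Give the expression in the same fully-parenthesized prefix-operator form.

((c & 1) ^ (0 | b))   [cost 7]

(1) (b & 1)  =[and_true →]=  b    ⊢ ((c & 1) ^ ((0 | (b | (b & a))) & 1))
(2) (b | (b & a))  =[absorb_or →]=  b    ⊢ ((c & 1) ^ ((0 | b) & 1))
(3) ((0 | b) & 1)  =[and_true →]=  (0 | b)    ⊢ cost 7, within 7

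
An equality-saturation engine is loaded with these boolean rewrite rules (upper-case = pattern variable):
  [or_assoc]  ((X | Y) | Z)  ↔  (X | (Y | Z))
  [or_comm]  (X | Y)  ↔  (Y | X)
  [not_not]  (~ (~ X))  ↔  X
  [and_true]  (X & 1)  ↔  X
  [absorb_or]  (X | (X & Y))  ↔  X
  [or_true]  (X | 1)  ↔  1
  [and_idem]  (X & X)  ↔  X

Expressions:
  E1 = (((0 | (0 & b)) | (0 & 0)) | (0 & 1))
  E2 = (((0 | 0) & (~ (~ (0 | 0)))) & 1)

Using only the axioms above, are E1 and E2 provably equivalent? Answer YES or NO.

(1) (0 | (0 & b))  =[absorb_or →]=  0    ⊢ ((0 | (0 & 0)) | (0 & 1))
(2) (0 | (0 & 0))  =[absorb_or →]=  0    ⊢ (0 | (0 & 1))
(3) (0 & 1)  =[and_true →]=  0    ⊢ (0 | 0)
(4) (0 | 0)  =[and_idem ←]=  ((0 | 0) & (0 | 0))
(5) (0 | 0)  =[not_not ←]=  (~ (~ (0 | 0)))    ⊢ ((0 | 0) & (~ (~ (0 | 0))))
(6) ((0 | 0) & (~ (~ (0 | 0))))  =[and_true ←]=  (((0 | 0) & (~ (~ (0 | 0)))) & 1)    ⊢ E2

YES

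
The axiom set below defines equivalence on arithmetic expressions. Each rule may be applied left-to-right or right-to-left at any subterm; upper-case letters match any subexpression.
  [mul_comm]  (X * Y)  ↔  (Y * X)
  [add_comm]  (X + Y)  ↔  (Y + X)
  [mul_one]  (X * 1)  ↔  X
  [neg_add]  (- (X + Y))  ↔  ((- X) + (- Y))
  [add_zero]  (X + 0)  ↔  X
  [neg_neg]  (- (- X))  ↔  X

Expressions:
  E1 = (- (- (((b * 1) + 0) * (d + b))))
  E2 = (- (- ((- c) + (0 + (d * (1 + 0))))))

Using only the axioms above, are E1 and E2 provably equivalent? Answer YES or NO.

NO

All listed rules preserve value, hence provable equivalence implies equal values everywhere; look for a separating assignment.
b=0, c=0, d=1 gives E1 ↦ 0, E2 ↦ 1; values differ ⇒ not provably equivalent.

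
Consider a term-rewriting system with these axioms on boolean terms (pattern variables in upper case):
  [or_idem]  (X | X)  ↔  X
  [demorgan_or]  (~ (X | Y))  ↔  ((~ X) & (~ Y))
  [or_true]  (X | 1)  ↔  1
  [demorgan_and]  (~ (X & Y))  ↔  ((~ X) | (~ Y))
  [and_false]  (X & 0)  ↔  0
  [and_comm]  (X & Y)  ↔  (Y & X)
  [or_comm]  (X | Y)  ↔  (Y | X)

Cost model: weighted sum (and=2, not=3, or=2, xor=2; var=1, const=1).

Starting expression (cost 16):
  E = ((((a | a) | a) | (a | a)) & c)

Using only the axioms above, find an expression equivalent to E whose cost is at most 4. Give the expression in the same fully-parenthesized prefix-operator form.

step 1: or_idem (→) rewrites (a | a) into a, now (((a | a) | (a | a)) & c)
step 2: or_idem (→) rewrites ((a | a) | (a | a)) into (a | a), now ((a | a) & c)
step 3: or_idem (→) rewrites (a | a) into a, reaching cost 4 (bound 4)

(a & c)   [cost 4]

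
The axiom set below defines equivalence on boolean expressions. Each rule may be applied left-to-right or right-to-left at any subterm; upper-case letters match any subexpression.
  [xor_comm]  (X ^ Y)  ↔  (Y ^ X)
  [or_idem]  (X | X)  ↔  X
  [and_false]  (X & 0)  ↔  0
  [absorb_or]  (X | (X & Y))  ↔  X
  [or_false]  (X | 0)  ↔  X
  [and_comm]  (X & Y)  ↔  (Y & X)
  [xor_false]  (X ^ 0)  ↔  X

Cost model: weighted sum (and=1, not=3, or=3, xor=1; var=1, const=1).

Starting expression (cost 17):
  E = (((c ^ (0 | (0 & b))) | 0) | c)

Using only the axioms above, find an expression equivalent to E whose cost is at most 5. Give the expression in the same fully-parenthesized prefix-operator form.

(c | c)   [cost 5]

step 1: or_false (→) rewrites ((c ^ (0 | (0 & b))) | 0) into (c ^ (0 | (0 & b))), now ((c ^ (0 | (0 & b))) | c)
step 2: absorb_or (→) rewrites (0 | (0 & b)) into 0, now ((c ^ 0) | c)
step 3: xor_false (→) rewrites (c ^ 0) into c, reaching cost 5 (bound 5)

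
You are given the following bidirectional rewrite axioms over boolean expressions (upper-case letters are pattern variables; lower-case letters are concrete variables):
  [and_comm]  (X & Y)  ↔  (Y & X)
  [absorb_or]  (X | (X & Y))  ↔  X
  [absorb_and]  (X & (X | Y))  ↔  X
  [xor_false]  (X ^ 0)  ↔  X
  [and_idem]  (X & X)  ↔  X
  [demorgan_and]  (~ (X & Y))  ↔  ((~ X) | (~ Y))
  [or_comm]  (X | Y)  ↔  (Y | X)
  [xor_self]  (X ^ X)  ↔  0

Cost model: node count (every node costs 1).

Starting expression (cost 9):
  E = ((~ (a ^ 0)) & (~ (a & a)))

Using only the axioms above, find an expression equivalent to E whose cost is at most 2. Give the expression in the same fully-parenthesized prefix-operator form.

(~ a)   [cost 2]

step 1: and_idem (→) rewrites (a & a) into a, now ((~ (a ^ 0)) & (~ a))
step 2: xor_false (→) rewrites (a ^ 0) into a, now ((~ a) & (~ a))
step 3: and_idem (→) rewrites ((~ a) & (~ a)) into (~ a), reaching cost 2 (bound 2)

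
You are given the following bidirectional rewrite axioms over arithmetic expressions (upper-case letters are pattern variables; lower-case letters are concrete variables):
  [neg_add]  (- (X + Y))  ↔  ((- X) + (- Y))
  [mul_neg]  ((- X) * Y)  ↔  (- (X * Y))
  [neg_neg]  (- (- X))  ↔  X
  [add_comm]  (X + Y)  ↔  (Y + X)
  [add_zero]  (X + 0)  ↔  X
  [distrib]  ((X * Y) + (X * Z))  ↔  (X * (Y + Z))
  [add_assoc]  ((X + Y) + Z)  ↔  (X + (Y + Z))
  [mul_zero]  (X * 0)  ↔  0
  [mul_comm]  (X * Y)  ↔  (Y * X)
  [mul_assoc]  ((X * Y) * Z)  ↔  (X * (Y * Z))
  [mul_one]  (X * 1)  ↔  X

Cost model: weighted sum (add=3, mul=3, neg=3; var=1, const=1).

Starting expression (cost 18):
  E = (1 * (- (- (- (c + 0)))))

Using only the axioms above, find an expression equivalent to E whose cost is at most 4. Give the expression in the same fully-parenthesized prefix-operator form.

step 1: neg_neg (→) rewrites (- (- (- (c + 0)))) into (- (c + 0)), now (1 * (- (c + 0)))
step 2: mul_comm (→) rewrites (1 * (- (c + 0))) into ((- (c + 0)) * 1)
step 3: add_zero (→) rewrites (c + 0) into c, now ((- c) * 1)
step 4: mul_one (→) rewrites ((- c) * 1) into (- c), reaching cost 4 (bound 4)

(- c)   [cost 4]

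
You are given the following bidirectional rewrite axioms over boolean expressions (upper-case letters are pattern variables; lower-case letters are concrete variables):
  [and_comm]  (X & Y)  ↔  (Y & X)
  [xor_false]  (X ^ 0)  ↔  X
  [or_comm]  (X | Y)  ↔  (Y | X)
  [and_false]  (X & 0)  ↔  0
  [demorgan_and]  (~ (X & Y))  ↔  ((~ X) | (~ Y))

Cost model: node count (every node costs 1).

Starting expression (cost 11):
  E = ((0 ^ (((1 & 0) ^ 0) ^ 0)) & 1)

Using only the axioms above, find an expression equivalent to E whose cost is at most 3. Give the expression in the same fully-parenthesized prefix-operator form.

(1) (((1 & 0) ^ 0) ^ 0)  =[xor_false →]=  ((1 & 0) ^ 0)    ⊢ ((0 ^ ((1 & 0) ^ 0)) & 1)
(2) ((0 ^ ((1 & 0) ^ 0)) & 1)  =[and_comm →]=  (1 & (0 ^ ((1 & 0) ^ 0)))
(3) (1 & 0)  =[and_false →]=  0    ⊢ (1 & (0 ^ (0 ^ 0)))
(4) (0 ^ 0)  =[xor_false →]=  0    ⊢ (1 & (0 ^ 0))
(5) (0 ^ 0)  =[xor_false →]=  0    ⊢ cost 3, within 3

(1 & 0)   [cost 3]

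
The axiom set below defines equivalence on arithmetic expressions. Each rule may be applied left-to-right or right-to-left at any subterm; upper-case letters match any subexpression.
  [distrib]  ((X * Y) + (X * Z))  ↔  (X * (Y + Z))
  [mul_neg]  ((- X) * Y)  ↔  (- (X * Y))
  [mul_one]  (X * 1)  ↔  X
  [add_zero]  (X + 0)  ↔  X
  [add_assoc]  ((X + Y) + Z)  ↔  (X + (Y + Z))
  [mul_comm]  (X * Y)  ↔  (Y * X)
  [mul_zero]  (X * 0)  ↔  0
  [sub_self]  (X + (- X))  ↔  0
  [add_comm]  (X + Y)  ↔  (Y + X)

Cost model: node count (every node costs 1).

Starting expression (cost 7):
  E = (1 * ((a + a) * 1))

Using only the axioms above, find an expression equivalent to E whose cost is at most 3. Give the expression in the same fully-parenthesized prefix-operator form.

(a + a)   [cost 3]

step 1: mul_comm (→) rewrites (1 * ((a + a) * 1)) into (((a + a) * 1) * 1)
step 2: mul_one (→) rewrites (((a + a) * 1) * 1) into ((a + a) * 1)
step 3: mul_one (→) rewrites ((a + a) * 1) into (a + a), reaching cost 3 (bound 3)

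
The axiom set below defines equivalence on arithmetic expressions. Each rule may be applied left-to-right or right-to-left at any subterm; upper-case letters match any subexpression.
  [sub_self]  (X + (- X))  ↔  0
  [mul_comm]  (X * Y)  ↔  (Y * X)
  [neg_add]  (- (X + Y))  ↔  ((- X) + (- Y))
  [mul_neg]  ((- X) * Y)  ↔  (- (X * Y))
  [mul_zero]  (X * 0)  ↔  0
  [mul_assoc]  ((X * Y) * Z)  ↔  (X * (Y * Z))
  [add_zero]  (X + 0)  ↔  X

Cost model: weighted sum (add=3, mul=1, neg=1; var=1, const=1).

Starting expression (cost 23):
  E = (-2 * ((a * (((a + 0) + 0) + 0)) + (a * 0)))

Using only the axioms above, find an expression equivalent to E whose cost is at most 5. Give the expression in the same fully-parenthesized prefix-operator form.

(-2 * (a * a))   [cost 5]

1. [add_zero →] (a + 0)  →  a;  E = (-2 * ((a * ((a + 0) + 0)) + (a * 0)))
2. [mul_zero →] (a * 0)  →  0;  E = (-2 * ((a * ((a + 0) + 0)) + 0))
3. [add_zero →] ((a + 0) + 0)  →  (a + 0);  E = (-2 * ((a * (a + 0)) + 0))
4. [add_zero →] (a + 0)  →  a;  E = (-2 * ((a * a) + 0))
5. [add_zero →] ((a * a) + 0)  →  (a * a);  cost 5 ≤ 5, done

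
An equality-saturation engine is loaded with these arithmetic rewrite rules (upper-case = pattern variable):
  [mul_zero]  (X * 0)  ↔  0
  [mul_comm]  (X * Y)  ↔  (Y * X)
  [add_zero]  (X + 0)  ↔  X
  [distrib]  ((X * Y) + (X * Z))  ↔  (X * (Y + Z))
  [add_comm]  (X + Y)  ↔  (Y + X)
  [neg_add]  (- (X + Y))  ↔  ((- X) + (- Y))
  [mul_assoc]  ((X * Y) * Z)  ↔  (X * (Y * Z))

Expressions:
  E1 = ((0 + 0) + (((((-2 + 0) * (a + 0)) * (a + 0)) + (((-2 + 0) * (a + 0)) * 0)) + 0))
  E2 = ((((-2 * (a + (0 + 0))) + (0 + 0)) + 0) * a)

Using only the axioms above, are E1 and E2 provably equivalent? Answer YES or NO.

step 1: distrib (→) rewrites ((((-2 + 0) * (a + 0)) * (a + 0)) + (((-2 + 0) * (a + 0)) * 0)) into (((-2 + 0) * (a + 0)) * ((a + 0) + 0)), now ((0 + 0) + ((((-2 + 0) * (a + 0)) * ((a + 0) + 0)) + 0))
step 2: add_zero (→) rewrites (a + 0) into a, now ((0 + 0) + ((((-2 + 0) * a) * ((a + 0) + 0)) + 0))
step 3: add_zero (→) rewrites (0 + 0) into 0, now (0 + ((((-2 + 0) * a) * ((a + 0) + 0)) + 0))
step 4: add_zero (→) rewrites ((a + 0) + 0) into (a + 0), now (0 + ((((-2 + 0) * a) * (a + 0)) + 0))
step 5: add_zero (→) rewrites ((((-2 + 0) * a) * (a + 0)) + 0) into (((-2 + 0) * a) * (a + 0)), now (0 + (((-2 + 0) * a) * (a + 0)))
step 6: add_zero (→) rewrites (a + 0) into a, now (0 + (((-2 + 0) * a) * a))
step 7: add_comm (→) rewrites (0 + (((-2 + 0) * a) * a)) into ((((-2 + 0) * a) * a) + 0)
step 8: add_zero (→) rewrites ((((-2 + 0) * a) * a) + 0) into (((-2 + 0) * a) * a)
step 9: add_zero (→) rewrites (-2 + 0) into -2, now ((-2 * a) * a)
step 10: add_zero (←) rewrites (-2 * a) into ((-2 * a) + 0), now (((-2 * a) + 0) * a)
step 11: mul_comm (→) rewrites (-2 * a) into (a * -2), now (((a * -2) + 0) * a)
step 12: add_zero (←) rewrites 0 into (0 + 0), now (((a * -2) + (0 + 0)) * a)
step 13: add_zero (←) rewrites ((a * -2) + (0 + 0)) into (((a * -2) + (0 + 0)) + 0), now ((((a * -2) + (0 + 0)) + 0) * a)
step 14: add_zero (←) rewrites a into (a + 0), now (((((a + 0) * -2) + (0 + 0)) + 0) * a)
step 15: mul_comm (→) rewrites ((a + 0) * -2) into (-2 * (a + 0)), now ((((-2 * (a + 0)) + (0 + 0)) + 0) * a)
step 16: add_zero (←) rewrites 0 into (0 + 0), which is E2

YES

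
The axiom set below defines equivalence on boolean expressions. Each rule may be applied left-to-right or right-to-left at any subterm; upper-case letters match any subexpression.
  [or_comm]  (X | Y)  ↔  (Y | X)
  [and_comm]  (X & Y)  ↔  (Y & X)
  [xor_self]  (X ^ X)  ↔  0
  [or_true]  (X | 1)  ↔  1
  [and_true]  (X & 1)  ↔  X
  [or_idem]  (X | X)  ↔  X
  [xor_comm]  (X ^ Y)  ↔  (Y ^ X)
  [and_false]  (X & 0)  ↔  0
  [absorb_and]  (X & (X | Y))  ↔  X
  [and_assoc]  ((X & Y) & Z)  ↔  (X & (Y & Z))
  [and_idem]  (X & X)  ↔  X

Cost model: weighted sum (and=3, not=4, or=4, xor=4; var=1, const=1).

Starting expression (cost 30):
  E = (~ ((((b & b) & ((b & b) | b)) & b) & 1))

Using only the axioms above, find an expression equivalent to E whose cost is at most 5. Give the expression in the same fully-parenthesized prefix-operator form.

1. [absorb_and →] ((b & b) & ((b & b) | b))  →  (b & b);  E = (~ (((b & b) & b) & 1))
2. [and_idem →] (b & b)  →  b;  E = (~ ((b & b) & 1))
3. [and_idem →] (b & b)  →  b;  E = (~ (b & 1))
4. [and_true →] (b & 1)  →  b;  cost 5 ≤ 5, done

(~ b)   [cost 5]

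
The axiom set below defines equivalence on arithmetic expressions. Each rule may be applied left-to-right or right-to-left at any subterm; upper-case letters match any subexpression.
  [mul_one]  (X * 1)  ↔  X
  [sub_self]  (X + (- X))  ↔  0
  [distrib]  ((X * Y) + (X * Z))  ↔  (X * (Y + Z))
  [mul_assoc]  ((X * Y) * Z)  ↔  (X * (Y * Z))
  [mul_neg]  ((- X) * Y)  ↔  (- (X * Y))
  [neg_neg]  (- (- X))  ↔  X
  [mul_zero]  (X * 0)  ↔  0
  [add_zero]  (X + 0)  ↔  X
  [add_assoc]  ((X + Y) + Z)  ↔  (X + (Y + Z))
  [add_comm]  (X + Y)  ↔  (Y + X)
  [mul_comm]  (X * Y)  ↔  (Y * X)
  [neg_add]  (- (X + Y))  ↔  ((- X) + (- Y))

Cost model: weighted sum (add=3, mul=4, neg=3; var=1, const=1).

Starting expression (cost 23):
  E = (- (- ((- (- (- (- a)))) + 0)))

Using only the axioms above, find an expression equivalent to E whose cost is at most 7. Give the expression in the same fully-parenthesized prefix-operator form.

1. [neg_neg →] (- (- a))  →  a;  E = (- (- ((- (- a)) + 0)))
2. [neg_neg →] (- (- ((- (- a)) + 0)))  →  ((- (- a)) + 0)
3. [add_zero →] ((- (- a)) + 0)  →  (- (- a));  cost 7 ≤ 7, done

(- (- a))   [cost 7]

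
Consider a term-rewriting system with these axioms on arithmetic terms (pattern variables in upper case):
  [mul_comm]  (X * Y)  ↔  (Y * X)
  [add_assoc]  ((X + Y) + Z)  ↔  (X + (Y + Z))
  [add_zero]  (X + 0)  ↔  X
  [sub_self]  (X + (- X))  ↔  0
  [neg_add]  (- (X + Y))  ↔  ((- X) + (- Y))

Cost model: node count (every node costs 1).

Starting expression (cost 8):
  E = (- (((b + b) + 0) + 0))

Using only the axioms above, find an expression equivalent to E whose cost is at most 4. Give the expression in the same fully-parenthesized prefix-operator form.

(- (b + b))   [cost 4]

step 1: add_zero (→) rewrites (((b + b) + 0) + 0) into ((b + b) + 0), now (- ((b + b) + 0))
step 2: add_assoc (→) rewrites ((b + b) + 0) into (b + (b + 0)), now (- (b + (b + 0)))
step 3: add_zero (→) rewrites (b + 0) into b, reaching cost 4 (bound 4)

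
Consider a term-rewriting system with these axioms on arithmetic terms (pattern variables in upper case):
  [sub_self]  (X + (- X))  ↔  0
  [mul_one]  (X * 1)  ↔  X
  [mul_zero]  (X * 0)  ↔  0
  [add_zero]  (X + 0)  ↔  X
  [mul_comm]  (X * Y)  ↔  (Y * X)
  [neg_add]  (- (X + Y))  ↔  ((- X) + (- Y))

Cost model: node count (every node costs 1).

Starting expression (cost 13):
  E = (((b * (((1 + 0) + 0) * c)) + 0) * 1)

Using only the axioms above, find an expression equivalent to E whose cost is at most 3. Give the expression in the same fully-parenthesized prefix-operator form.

1. [add_zero →] ((b * (((1 + 0) + 0) * c)) + 0)  →  (b * (((1 + 0) + 0) * c));  E = ((b * (((1 + 0) + 0) * c)) * 1)
2. [mul_comm →] (((1 + 0) + 0) * c)  →  (c * ((1 + 0) + 0));  E = ((b * (c * ((1 + 0) + 0))) * 1)
3. [add_zero →] (1 + 0)  →  1;  E = ((b * (c * (1 + 0))) * 1)
4. [add_zero →] (1 + 0)  →  1;  E = ((b * (c * 1)) * 1)
5. [mul_one →] (c * 1)  →  c;  E = ((b * c) * 1)
6. [mul_one →] ((b * c) * 1)  →  (b * c);  cost 3 ≤ 3, done

(b * c)   [cost 3]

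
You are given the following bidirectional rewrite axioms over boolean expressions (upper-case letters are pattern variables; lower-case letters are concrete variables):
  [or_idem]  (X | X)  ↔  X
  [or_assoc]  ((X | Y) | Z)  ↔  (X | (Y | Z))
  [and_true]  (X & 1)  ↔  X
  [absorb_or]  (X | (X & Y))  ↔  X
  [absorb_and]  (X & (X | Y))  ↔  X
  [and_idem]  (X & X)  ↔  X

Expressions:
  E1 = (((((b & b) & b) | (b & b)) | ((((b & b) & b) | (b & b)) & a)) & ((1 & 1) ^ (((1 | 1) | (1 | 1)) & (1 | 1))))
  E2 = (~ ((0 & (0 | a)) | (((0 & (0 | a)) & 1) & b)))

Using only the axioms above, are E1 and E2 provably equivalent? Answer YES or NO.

NO

All listed rules preserve value, hence provable equivalence implies equal values everywhere; look for a separating assignment.
a=0, b=0 gives E1 ↦ 0, E2 ↦ 1; values differ ⇒ not provably equivalent.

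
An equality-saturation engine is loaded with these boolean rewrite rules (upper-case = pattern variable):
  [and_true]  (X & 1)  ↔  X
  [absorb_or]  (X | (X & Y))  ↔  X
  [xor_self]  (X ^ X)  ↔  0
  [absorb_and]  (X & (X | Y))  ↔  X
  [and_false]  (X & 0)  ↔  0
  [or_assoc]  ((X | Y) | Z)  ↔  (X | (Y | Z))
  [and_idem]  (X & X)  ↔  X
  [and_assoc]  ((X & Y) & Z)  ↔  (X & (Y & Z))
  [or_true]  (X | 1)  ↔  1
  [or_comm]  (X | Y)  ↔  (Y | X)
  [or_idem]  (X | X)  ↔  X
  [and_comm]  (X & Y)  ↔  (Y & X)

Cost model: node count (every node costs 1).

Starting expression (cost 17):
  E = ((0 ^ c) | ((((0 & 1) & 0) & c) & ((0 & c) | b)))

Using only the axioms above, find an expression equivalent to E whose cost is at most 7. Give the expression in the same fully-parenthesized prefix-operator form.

((0 ^ c) | (0 & c))   [cost 7]

1. [and_true →] (0 & 1)  →  0;  E = ((0 ^ c) | (((0 & 0) & c) & ((0 & c) | b)))
2. [and_false →] (0 & 0)  →  0;  E = ((0 ^ c) | ((0 & c) & ((0 & c) | b)))
3. [absorb_and →] ((0 & c) & ((0 & c) | b))  →  (0 & c);  cost 7 ≤ 7, done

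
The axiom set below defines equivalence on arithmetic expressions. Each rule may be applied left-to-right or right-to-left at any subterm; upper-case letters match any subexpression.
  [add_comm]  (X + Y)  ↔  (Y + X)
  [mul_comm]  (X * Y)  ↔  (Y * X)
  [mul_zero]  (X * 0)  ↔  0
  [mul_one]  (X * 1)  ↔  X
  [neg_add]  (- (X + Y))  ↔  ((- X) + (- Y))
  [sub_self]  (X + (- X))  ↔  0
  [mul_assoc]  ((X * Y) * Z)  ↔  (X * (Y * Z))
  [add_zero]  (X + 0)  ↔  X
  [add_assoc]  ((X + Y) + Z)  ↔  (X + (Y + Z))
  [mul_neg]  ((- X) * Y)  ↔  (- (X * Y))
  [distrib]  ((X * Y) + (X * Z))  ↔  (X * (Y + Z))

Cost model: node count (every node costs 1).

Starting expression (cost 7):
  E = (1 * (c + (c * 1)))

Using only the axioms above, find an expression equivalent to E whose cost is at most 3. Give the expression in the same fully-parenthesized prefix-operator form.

(1) (1 * (c + (c * 1)))  =[mul_comm →]=  ((c + (c * 1)) * 1)
(2) (c * 1)  =[mul_one →]=  c    ⊢ ((c + c) * 1)
(3) ((c + c) * 1)  =[mul_one →]=  (c + c)    ⊢ cost 3, within 3

(c + c)   [cost 3]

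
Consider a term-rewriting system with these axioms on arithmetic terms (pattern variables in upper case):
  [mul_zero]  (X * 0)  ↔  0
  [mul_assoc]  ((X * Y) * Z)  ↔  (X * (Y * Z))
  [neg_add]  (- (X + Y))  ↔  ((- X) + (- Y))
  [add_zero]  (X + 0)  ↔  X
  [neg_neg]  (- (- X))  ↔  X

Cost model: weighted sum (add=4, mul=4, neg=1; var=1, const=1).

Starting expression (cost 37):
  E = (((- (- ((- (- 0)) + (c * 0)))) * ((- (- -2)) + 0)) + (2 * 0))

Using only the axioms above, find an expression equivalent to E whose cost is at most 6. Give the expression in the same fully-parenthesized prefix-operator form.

(0 * -2)   [cost 6]

(1) (- (- ((- (- 0)) + (c * 0))))  =[neg_neg →]=  ((- (- 0)) + (c * 0))    ⊢ ((((- (- 0)) + (c * 0)) * ((- (- -2)) + 0)) + (2 * 0))
(2) (- (- -2))  =[neg_neg →]=  -2    ⊢ ((((- (- 0)) + (c * 0)) * (-2 + 0)) + (2 * 0))
(3) (- (- 0))  =[neg_neg →]=  0    ⊢ (((0 + (c * 0)) * (-2 + 0)) + (2 * 0))
(4) (2 * 0)  =[mul_zero →]=  0    ⊢ (((0 + (c * 0)) * (-2 + 0)) + 0)
(5) (c * 0)  =[mul_zero →]=  0    ⊢ (((0 + 0) * (-2 + 0)) + 0)
(6) (0 + 0)  =[add_zero →]=  0    ⊢ ((0 * (-2 + 0)) + 0)
(7) ((0 * (-2 + 0)) + 0)  =[add_zero →]=  (0 * (-2 + 0))
(8) (-2 + 0)  =[add_zero →]=  -2    ⊢ cost 6, within 6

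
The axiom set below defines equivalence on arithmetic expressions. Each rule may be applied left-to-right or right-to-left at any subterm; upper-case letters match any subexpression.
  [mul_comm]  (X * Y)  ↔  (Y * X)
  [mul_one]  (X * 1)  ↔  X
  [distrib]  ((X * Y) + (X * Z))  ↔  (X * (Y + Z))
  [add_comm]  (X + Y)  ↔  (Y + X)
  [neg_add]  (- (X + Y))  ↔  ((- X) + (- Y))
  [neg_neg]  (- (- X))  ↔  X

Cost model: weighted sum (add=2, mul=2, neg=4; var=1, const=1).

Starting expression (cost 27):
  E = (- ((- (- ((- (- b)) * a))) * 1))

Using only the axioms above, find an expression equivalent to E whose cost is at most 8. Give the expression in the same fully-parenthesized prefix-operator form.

(- (b * a))   [cost 8]

step 1: neg_neg (→) rewrites (- (- b)) into b, now (- ((- (- (b * a))) * 1))
step 2: mul_one (→) rewrites ((- (- (b * a))) * 1) into (- (- (b * a))), now (- (- (- (b * a))))
step 3: neg_neg (→) rewrites (- (- (- (b * a)))) into (- (b * a)), reaching cost 8 (bound 8)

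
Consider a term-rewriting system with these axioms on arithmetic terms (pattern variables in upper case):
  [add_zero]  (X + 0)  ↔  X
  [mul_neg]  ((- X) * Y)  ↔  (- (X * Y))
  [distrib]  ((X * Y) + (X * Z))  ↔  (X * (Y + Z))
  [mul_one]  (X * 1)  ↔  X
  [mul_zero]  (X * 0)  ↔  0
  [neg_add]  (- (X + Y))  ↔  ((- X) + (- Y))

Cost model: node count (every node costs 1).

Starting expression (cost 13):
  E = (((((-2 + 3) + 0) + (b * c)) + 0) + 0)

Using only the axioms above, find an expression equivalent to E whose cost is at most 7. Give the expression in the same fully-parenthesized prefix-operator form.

((-2 + 3) + (b * c))   [cost 7]

(1) (((((-2 + 3) + 0) + (b * c)) + 0) + 0)  =[add_zero →]=  ((((-2 + 3) + 0) + (b * c)) + 0)
(2) ((-2 + 3) + 0)  =[add_zero →]=  (-2 + 3)    ⊢ (((-2 + 3) + (b * c)) + 0)
(3) (((-2 + 3) + (b * c)) + 0)  =[add_zero →]=  ((-2 + 3) + (b * c))    ⊢ cost 7, within 7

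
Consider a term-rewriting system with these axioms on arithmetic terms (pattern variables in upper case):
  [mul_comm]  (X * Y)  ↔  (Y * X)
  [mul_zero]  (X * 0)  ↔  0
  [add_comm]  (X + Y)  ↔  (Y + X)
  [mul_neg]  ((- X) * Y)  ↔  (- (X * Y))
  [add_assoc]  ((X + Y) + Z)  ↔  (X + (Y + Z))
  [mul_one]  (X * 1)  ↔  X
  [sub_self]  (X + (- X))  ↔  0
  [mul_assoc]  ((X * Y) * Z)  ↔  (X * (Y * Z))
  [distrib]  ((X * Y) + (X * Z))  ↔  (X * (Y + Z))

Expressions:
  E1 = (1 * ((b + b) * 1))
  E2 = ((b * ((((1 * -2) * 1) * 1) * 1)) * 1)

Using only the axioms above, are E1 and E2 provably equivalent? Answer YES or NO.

NO

The axioms are sound identities: if E1 ↔* E2 then E1 and E2 evaluate identically under any assignment.
Under b=1: E1 evaluates to 2, E2 to -2. Distinct ⇒ no rewrite sequence connects them.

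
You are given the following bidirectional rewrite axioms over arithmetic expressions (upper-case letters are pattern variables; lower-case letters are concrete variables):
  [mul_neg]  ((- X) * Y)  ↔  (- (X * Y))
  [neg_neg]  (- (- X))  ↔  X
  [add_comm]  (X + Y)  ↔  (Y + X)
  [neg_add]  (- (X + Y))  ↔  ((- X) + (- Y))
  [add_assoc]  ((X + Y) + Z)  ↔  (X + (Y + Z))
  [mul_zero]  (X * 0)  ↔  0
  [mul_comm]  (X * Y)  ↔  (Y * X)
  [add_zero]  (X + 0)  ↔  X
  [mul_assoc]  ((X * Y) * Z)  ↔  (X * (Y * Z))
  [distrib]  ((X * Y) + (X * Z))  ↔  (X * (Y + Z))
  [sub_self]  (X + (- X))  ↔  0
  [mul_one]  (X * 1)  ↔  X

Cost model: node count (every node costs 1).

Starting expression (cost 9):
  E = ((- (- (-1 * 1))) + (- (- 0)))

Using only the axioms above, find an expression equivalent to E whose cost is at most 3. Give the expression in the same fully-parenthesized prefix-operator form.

step 1: neg_neg (→) rewrites (- (- 0)) into 0, now ((- (- (-1 * 1))) + 0)
step 2: mul_one (→) rewrites (-1 * 1) into -1, now ((- (- -1)) + 0)
step 3: neg_neg (→) rewrites (- (- -1)) into -1, reaching cost 3 (bound 3)

(-1 + 0)   [cost 3]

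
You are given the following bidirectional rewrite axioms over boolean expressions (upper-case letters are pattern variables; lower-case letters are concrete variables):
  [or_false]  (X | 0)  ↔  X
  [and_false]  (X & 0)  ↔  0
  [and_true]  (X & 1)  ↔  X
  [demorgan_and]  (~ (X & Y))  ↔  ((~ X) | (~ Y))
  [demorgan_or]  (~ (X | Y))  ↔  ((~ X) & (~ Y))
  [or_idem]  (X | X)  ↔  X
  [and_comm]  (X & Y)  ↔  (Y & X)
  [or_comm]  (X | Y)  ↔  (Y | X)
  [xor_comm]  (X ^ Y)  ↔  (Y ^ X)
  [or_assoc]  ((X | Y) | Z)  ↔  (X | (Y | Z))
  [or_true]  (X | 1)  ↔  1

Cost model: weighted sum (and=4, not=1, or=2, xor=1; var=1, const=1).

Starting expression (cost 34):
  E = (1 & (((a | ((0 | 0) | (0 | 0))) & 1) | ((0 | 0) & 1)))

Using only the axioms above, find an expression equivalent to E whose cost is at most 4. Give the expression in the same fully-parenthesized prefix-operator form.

(a | 0)   [cost 4]

(1) ((0 | 0) | (0 | 0))  =[or_idem →]=  (0 | 0)    ⊢ (1 & (((a | (0 | 0)) & 1) | ((0 | 0) & 1)))
(2) (1 & (((a | (0 | 0)) & 1) | ((0 | 0) & 1)))  =[and_comm →]=  ((((a | (0 | 0)) & 1) | ((0 | 0) & 1)) & 1)
(3) ((((a | (0 | 0)) & 1) | ((0 | 0) & 1)) & 1)  =[and_true →]=  (((a | (0 | 0)) & 1) | ((0 | 0) & 1))
(4) ((0 | 0) & 1)  =[and_true →]=  (0 | 0)    ⊢ (((a | (0 | 0)) & 1) | (0 | 0))
(5) (0 | 0)  =[or_idem →]=  0    ⊢ (((a | (0 | 0)) & 1) | 0)
(6) ((a | (0 | 0)) & 1)  =[and_true →]=  (a | (0 | 0))    ⊢ ((a | (0 | 0)) | 0)
(7) (0 | 0)  =[or_idem →]=  0    ⊢ ((a | 0) | 0)
(8) ((a | 0) | 0)  =[or_false →]=  (a | 0)    ⊢ cost 4, within 4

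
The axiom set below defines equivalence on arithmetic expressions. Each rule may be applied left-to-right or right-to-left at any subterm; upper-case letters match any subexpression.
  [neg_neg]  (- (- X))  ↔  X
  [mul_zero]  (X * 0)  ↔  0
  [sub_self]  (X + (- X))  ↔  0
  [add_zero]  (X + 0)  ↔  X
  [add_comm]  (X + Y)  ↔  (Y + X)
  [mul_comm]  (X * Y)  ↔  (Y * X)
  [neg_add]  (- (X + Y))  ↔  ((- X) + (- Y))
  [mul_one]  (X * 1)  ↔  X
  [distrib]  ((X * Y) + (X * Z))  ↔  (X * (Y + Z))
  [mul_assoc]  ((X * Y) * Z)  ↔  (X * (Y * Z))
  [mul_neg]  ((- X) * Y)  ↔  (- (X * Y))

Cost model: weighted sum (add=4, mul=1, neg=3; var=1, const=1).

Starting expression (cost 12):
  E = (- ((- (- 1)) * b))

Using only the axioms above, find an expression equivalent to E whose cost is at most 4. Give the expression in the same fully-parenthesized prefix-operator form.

step 1: mul_comm (→) rewrites ((- (- 1)) * b) into (b * (- (- 1))), now (- (b * (- (- 1))))
step 2: neg_neg (→) rewrites (- (- 1)) into 1, now (- (b * 1))
step 3: mul_one (→) rewrites (b * 1) into b, reaching cost 4 (bound 4)

(- b)   [cost 4]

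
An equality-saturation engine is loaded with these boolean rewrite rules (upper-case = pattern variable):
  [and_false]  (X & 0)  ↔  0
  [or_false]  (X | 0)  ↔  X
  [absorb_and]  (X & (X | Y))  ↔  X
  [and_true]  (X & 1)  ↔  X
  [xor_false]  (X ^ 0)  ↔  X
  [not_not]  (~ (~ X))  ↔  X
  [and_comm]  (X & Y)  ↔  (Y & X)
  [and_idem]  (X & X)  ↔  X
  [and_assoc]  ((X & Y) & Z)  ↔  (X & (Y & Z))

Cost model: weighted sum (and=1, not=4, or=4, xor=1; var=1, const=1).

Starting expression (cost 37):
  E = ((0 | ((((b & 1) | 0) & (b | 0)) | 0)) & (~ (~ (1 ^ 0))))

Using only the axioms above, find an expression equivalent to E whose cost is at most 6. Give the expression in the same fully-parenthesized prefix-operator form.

(0 | b)   [cost 6]

step 1: and_true (→) rewrites (b & 1) into b, now ((0 | (((b | 0) & (b | 0)) | 0)) & (~ (~ (1 ^ 0))))
step 2: xor_false (→) rewrites (1 ^ 0) into 1, now ((0 | (((b | 0) & (b | 0)) | 0)) & (~ (~ 1)))
step 3: not_not (→) rewrites (~ (~ 1)) into 1, now ((0 | (((b | 0) & (b | 0)) | 0)) & 1)
step 4: and_true (→) rewrites ((0 | (((b | 0) & (b | 0)) | 0)) & 1) into (0 | (((b | 0) & (b | 0)) | 0))
step 5: or_false (→) rewrites (((b | 0) & (b | 0)) | 0) into ((b | 0) & (b | 0)), now (0 | ((b | 0) & (b | 0)))
step 6: and_idem (→) rewrites ((b | 0) & (b | 0)) into (b | 0), now (0 | (b | 0))
step 7: or_false (→) rewrites (b | 0) into b, reaching cost 6 (bound 6)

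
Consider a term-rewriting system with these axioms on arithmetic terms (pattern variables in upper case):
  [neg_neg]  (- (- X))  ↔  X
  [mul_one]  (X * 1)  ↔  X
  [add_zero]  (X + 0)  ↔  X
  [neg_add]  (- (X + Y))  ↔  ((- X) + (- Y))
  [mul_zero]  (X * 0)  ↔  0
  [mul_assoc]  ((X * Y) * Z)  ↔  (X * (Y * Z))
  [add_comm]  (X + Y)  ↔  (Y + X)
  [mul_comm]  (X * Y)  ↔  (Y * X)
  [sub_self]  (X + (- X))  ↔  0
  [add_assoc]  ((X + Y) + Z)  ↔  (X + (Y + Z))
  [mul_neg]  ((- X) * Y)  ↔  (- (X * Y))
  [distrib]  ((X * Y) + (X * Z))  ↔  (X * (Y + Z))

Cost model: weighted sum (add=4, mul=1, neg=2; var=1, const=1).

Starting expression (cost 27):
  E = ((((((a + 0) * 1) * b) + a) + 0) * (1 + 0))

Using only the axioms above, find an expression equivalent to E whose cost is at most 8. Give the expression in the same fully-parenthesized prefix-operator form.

1. [add_zero →] (a + 0)  →  a;  E = (((((a * 1) * b) + a) + 0) * (1 + 0))
2. [add_zero →] (1 + 0)  →  1;  E = (((((a * 1) * b) + a) + 0) * 1)
3. [mul_one →] (((((a * 1) * b) + a) + 0) * 1)  →  ((((a * 1) * b) + a) + 0)
4. [mul_one →] (a * 1)  →  a;  E = (((a * b) + a) + 0)
5. [add_zero →] (((a * b) + a) + 0)  →  ((a * b) + a);  cost 8 ≤ 8, done

((a * b) + a)   [cost 8]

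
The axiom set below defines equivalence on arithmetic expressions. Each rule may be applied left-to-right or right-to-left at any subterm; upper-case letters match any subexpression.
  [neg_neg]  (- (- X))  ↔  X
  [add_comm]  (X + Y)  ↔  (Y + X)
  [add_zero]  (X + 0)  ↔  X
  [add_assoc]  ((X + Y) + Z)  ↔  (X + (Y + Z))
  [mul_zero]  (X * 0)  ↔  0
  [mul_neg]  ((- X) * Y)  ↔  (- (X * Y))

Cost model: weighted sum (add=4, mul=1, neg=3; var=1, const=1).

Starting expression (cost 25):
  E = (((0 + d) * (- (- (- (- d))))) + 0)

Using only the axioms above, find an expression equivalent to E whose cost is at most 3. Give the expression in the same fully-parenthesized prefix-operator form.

(d * d)   [cost 3]

(1) (- (- d))  =[neg_neg →]=  d    ⊢ (((0 + d) * (- (- d))) + 0)
(2) (0 + d)  =[add_comm →]=  (d + 0)    ⊢ (((d + 0) * (- (- d))) + 0)
(3) (d + 0)  =[add_zero →]=  d    ⊢ ((d * (- (- d))) + 0)
(4) ((d * (- (- d))) + 0)  =[add_zero →]=  (d * (- (- d)))
(5) (- (- d))  =[neg_neg →]=  d    ⊢ cost 3, within 3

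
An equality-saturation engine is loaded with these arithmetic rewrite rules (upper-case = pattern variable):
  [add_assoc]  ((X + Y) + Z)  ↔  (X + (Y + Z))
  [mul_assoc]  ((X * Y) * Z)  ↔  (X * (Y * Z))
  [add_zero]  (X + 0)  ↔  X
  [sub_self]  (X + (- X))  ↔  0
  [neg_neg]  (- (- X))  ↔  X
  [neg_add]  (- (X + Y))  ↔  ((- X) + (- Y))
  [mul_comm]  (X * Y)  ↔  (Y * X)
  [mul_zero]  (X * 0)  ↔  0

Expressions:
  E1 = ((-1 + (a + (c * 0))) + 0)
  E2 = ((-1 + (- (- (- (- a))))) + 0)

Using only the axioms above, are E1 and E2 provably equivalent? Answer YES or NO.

step 1: mul_zero (→) rewrites (c * 0) into 0, now ((-1 + (a + 0)) + 0)
step 2: add_zero (→) rewrites ((-1 + (a + 0)) + 0) into (-1 + (a + 0))
step 3: add_zero (→) rewrites (a + 0) into a, now (-1 + a)
step 4: add_zero (←) rewrites (-1 + a) into ((-1 + a) + 0)
step 5: neg_neg (←) rewrites a into (- (- a)), now ((-1 + (- (- a))) + 0)
step 6: neg_neg (←) rewrites (- a) into (- (- (- a))), which is E2

YES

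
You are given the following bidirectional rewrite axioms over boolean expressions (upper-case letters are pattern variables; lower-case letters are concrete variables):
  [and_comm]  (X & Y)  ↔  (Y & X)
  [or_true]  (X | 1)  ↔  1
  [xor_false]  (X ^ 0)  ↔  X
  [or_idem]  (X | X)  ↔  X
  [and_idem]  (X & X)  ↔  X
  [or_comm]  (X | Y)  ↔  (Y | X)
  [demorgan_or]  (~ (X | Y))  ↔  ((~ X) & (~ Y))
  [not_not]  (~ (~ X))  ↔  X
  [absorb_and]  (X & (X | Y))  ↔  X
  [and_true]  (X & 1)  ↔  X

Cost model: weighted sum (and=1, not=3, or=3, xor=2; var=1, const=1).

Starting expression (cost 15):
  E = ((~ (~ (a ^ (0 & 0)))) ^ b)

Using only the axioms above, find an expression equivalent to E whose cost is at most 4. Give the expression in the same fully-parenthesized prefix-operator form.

(a ^ b)   [cost 4]

1. [and_idem →] (0 & 0)  →  0;  E = ((~ (~ (a ^ 0))) ^ b)
2. [xor_false →] (a ^ 0)  →  a;  E = ((~ (~ a)) ^ b)
3. [not_not →] (~ (~ a))  →  a;  cost 4 ≤ 4, done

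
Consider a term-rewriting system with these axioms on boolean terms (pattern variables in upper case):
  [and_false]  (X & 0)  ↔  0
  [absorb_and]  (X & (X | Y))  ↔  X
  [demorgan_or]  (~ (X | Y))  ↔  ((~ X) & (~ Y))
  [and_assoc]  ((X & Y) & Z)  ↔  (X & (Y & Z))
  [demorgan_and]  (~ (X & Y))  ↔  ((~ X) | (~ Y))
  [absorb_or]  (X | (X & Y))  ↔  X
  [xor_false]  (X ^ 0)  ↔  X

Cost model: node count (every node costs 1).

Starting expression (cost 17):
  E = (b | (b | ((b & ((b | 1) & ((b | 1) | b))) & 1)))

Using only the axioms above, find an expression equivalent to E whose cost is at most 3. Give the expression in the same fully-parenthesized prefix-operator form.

step 1: absorb_and (→) rewrites ((b | 1) & ((b | 1) | b)) into (b | 1), now (b | (b | ((b & (b | 1)) & 1)))
step 2: absorb_and (→) rewrites (b & (b | 1)) into b, now (b | (b | (b & 1)))
step 3: absorb_or (→) rewrites (b | (b & 1)) into b, reaching cost 3 (bound 3)

(b | b)   [cost 3]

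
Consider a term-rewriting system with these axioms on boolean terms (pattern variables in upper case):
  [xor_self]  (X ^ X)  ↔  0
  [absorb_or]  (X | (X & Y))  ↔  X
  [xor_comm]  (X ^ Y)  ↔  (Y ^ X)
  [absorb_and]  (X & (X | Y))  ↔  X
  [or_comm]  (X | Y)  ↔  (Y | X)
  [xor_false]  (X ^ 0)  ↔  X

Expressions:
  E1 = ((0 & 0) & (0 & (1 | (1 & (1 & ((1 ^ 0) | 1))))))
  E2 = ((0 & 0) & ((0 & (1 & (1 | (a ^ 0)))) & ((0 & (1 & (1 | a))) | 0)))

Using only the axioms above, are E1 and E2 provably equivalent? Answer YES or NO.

step 1: xor_false (→) rewrites (1 ^ 0) into 1, now ((0 & 0) & (0 & (1 | (1 & (1 & (1 | 1))))))
step 2: absorb_and (→) rewrites (1 & (1 | 1)) into 1, now ((0 & 0) & (0 & (1 | (1 & 1))))
step 3: absorb_or (→) rewrites (1 | (1 & 1)) into 1, now ((0 & 0) & (0 & 1))
step 4: absorb_and (←) rewrites 1 into (1 & (1 | a)), now ((0 & 0) & (0 & (1 & (1 | a))))
step 5: absorb_and (←) rewrites (0 & (1 & (1 | a))) into ((0 & (1 & (1 | a))) & ((0 & (1 & (1 | a))) | 0)), now ((0 & 0) & ((0 & (1 & (1 | a))) & ((0 & (1 & (1 | a))) | 0)))
step 6: xor_false (←) rewrites a into (a ^ 0), which is E2

YES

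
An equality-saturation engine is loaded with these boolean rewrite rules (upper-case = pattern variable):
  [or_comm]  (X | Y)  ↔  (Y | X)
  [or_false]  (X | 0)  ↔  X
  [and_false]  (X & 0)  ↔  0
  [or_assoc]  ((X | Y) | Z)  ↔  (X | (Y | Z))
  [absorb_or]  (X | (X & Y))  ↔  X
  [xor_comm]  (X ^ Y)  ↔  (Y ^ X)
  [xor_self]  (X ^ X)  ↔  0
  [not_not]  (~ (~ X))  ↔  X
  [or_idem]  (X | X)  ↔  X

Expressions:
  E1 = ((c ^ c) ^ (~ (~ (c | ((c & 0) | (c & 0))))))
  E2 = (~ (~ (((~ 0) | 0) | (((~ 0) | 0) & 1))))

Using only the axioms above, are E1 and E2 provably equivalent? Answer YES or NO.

NO

All listed rules preserve value, hence provable equivalence implies equal values everywhere; look for a separating assignment.
c=0 gives E1 ↦ 0, E2 ↦ 1; values differ ⇒ not provably equivalent.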